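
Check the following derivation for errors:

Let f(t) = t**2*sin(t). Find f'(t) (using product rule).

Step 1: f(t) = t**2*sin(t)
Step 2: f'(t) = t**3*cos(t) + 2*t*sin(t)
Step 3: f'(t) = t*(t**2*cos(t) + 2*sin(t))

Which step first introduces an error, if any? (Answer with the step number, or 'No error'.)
Step 2

Step 2 is incorrect due to a wrong exponent.
The step shows: t**3*cos(t) + 2*t*sin(t)
The correct value should be: t**2*cos(t) + 2*t*sin(t)

Explanation: The exponent 2 on t was incorrectly written as 3: the term t**2*cos(t) was incorrectly written as t**3*cos(t)
The later steps are derived from this incorrect expression, so the error originates in Step 2.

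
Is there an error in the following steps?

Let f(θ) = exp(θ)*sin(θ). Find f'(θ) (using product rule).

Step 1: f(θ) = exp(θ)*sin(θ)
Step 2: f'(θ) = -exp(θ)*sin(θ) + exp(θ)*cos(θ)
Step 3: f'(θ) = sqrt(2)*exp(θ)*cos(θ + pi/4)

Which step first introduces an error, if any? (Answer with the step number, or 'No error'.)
Step 2

Step 2 is incorrect due to a sign flip.
The step shows: -exp(θ)*sin(θ) + exp(θ)*cos(θ)
The correct value should be: exp(θ)*sin(θ) + exp(θ)*cos(θ)

Explanation: The sign of one term was flipped: the term exp(θ)*sin(θ) was incorrectly written as -exp(θ)*sin(θ)
The later steps are derived from this incorrect expression, so the error originates in Step 2.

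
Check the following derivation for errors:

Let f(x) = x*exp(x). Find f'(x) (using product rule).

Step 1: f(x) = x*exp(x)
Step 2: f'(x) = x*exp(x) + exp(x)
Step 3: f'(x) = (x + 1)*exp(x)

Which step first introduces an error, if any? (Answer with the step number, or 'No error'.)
No error

All steps in this derivation are correct.
The final answer f'(x) = (x + 1)*exp(x) is valid.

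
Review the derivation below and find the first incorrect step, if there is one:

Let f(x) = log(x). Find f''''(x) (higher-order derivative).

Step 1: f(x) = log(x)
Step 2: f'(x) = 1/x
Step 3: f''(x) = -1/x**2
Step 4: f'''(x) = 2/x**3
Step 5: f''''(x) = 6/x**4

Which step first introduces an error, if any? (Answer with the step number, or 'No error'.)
Step 5

Step 5 is incorrect due to a sign flip.
The step shows: 6/x**4
The correct value should be: -6/x**4

Explanation: The sign of the whole expression was flipped: the term -6/x**4 was incorrectly written as 6/x**4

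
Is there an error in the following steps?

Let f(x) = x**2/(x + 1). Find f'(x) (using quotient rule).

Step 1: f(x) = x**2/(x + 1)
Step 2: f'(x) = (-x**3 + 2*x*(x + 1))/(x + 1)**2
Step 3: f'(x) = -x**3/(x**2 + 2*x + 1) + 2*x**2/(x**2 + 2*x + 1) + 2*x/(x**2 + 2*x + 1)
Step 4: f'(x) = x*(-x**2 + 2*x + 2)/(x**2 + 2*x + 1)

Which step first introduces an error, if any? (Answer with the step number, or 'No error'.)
Step 2

Step 2 is incorrect due to a wrong exponent.
The step shows: (-x**3 + 2*x*(x + 1))/(x + 1)**2
The correct value should be: (-x**2 + 2*x*(x + 1))/(x + 1)**2

Explanation: The exponent 2 on x was incorrectly written as 3: the term (-x**2 + 2*x*(x + 1))/(x + 1)**2 was incorrectly written as (-x**3 + 2*x*(x + 1))/(x + 1)**2
The later steps are derived from this incorrect expression, so the error originates in Step 2.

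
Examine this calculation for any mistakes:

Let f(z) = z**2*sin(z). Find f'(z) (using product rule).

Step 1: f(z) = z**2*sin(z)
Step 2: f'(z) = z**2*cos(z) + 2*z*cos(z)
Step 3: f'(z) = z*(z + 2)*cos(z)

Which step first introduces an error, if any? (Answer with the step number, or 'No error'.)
Step 2

Step 2 is incorrect due to a wrong trig function.
The step shows: z**2*cos(z) + 2*z*cos(z)
The correct value should be: z**2*cos(z) + 2*z*sin(z)

Explanation: sin(z) was incorrectly written as cos(z): the term 2*z*sin(z) was incorrectly written as 2*z*cos(z)
The later steps are derived from this incorrect expression, so the error originates in Step 2.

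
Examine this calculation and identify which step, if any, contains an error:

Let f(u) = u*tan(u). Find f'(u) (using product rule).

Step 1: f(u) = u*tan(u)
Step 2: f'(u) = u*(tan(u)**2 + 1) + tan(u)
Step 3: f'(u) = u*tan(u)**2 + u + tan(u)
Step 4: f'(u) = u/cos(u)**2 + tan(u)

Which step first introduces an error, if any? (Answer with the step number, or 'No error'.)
No error

All steps in this derivation are correct.
The final answer f'(u) = u/cos(u)**2 + tan(u) is valid.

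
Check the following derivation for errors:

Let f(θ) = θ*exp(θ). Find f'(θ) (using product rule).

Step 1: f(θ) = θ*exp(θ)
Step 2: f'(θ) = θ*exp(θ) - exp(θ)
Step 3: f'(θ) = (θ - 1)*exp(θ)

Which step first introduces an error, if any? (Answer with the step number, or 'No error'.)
Step 2

Step 2 is incorrect due to a sign flip.
The step shows: θ*exp(θ) - exp(θ)
The correct value should be: θ*exp(θ) + exp(θ)

Explanation: The sign of one term was flipped: the term exp(θ) was incorrectly written as -exp(θ)
The later steps are derived from this incorrect expression, so the error originates in Step 2.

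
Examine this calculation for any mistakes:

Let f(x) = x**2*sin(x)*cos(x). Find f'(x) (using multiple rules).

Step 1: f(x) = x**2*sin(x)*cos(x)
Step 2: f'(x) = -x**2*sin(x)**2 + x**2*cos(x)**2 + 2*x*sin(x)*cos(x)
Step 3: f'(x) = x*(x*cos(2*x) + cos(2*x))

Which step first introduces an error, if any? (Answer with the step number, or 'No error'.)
Step 3

Step 3 is incorrect due to a wrong trig function.
The step shows: x*(x*cos(2*x) + cos(2*x))
The correct value should be: x*(x*cos(2*x) + sin(2*x))

Explanation: sin(2*x) was incorrectly written as cos(2*x): the term x*(x*cos(2*x) + sin(2*x)) was incorrectly written as x*(x*cos(2*x) + cos(2*x))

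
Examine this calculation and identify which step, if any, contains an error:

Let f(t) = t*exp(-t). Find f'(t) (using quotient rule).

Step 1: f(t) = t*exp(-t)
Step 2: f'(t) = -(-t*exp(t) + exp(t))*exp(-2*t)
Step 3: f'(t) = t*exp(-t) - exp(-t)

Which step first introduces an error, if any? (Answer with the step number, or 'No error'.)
Step 2

Step 2 is incorrect due to a sign flip.
The step shows: -(-t*exp(t) + exp(t))*exp(-2*t)
The correct value should be: (-t*exp(t) + exp(t))*exp(-2*t)

Explanation: The sign of the whole expression was flipped: the term (-t*exp(t) + exp(t))*exp(-2*t) was incorrectly written as -(-t*exp(t) + exp(t))*exp(-2*t)
The later steps are derived from this incorrect expression, so the error originates in Step 2.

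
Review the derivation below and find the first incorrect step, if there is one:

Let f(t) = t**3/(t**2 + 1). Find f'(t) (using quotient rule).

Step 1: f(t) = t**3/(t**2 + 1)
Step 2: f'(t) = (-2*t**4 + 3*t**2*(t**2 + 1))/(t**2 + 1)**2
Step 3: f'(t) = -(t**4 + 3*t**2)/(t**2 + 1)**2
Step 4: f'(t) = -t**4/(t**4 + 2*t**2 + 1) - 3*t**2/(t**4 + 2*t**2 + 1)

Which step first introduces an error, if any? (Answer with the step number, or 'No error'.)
Step 3

Step 3 is incorrect due to a sign flip.
The step shows: -(t**4 + 3*t**2)/(t**2 + 1)**2
The correct value should be: (t**4 + 3*t**2)/(t**2 + 1)**2

Explanation: The sign of the whole expression was flipped: the term (t**4 + 3*t**2)/(t**2 + 1)**2 was incorrectly written as -(t**4 + 3*t**2)/(t**2 + 1)**2
The later steps are derived from this incorrect expression, so the error originates in Step 3.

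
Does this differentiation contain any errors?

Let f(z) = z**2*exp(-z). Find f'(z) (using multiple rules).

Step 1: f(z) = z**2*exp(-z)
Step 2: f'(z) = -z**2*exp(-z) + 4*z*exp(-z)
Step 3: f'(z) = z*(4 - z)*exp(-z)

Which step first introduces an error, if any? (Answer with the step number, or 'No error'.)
Step 2

Step 2 is incorrect due to a wrong coefficient.
The step shows: -z**2*exp(-z) + 4*z*exp(-z)
The correct value should be: -z**2*exp(-z) + 2*z*exp(-z)

Explanation: The coefficient 2 was incorrectly written as 4: the term 2*z*exp(-z) was incorrectly written as 4*z*exp(-z)
The later steps are derived from this incorrect expression, so the error originates in Step 2.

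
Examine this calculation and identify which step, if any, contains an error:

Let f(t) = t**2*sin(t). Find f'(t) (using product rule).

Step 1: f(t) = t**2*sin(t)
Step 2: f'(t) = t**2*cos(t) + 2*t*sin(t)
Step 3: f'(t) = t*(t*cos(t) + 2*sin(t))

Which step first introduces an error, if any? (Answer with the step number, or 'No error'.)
No error

All steps in this derivation are correct.
The final answer f'(t) = t*(t*cos(t) + 2*sin(t)) is valid.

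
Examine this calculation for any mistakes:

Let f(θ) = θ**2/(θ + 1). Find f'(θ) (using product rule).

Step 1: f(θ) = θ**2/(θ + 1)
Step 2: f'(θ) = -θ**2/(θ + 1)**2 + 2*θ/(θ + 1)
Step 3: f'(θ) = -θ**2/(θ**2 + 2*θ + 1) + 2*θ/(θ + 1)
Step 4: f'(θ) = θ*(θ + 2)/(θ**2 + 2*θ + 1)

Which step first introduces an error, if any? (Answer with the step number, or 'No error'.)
No error

All steps in this derivation are correct.
The final answer f'(θ) = θ*(θ + 2)/(θ**2 + 2*θ + 1) is valid.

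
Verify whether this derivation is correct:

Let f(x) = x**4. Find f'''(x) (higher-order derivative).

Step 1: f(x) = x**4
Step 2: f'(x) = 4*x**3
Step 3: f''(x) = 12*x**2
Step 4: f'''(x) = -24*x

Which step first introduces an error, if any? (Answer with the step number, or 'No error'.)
Step 4

Step 4 is incorrect due to a sign flip.
The step shows: -24*x
The correct value should be: 24*x

Explanation: The sign of the whole expression was flipped: the term 24*x was incorrectly written as -24*x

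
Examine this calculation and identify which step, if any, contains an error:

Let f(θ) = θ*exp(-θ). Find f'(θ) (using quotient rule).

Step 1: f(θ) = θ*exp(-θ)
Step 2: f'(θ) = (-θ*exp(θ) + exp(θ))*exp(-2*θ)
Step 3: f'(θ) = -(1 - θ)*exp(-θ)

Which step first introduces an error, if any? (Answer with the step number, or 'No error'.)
Step 3

Step 3 is incorrect due to a sign flip.
The step shows: -(1 - θ)*exp(-θ)
The correct value should be: (1 - θ)*exp(-θ)

Explanation: The sign of the whole expression was flipped: the term (1 - θ)*exp(-θ) was incorrectly written as -(1 - θ)*exp(-θ)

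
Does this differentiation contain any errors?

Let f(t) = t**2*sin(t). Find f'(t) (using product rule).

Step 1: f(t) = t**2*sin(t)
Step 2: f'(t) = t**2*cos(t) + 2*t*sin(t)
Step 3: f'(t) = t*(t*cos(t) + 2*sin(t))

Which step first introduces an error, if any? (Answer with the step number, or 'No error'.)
No error

All steps in this derivation are correct.
The final answer f'(t) = t*(t*cos(t) + 2*sin(t)) is valid.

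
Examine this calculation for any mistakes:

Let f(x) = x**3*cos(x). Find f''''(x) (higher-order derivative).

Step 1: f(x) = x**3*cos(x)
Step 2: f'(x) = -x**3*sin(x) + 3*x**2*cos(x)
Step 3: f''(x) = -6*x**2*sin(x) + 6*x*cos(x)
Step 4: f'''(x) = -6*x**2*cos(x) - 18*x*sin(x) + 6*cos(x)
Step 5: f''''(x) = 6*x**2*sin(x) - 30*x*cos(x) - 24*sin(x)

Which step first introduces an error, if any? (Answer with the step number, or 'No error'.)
Step 3

Step 3 is incorrect due to a dropped term.
The step shows: -6*x**2*sin(x) + 6*x*cos(x)
The correct value should be: -x**3*cos(x) - 6*x**2*sin(x) + 6*x*cos(x)

Explanation: A term was dropped: the term -x**3*cos(x) was incorrectly omitted
The later steps are derived from this incorrect expression, so the error originates in Step 3.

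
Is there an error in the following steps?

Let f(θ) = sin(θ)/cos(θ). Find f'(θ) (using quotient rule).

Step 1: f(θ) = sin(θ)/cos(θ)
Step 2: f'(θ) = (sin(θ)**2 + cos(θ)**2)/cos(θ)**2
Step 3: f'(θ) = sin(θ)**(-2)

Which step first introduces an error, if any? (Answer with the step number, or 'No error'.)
Step 3

Step 3 is incorrect due to a wrong trig function.
The step shows: sin(θ)**(-2)
The correct value should be: cos(θ)**(-2)

Explanation: cos(θ) was incorrectly written as sin(θ): the term cos(θ)**(-2) was incorrectly written as sin(θ)**(-2)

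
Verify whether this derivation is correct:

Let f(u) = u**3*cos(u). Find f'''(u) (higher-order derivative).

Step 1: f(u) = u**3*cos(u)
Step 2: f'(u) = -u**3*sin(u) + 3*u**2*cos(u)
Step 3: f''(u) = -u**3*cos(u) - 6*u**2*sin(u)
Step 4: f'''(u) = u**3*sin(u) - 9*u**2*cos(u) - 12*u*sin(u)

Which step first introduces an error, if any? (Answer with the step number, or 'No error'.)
Step 3

Step 3 is incorrect due to a dropped term.
The step shows: -u**3*cos(u) - 6*u**2*sin(u)
The correct value should be: -u**3*cos(u) - 6*u**2*sin(u) + 6*u*cos(u)

Explanation: A term was dropped: the term 6*u*cos(u) was incorrectly omitted
The later steps are derived from this incorrect expression, so the error originates in Step 3.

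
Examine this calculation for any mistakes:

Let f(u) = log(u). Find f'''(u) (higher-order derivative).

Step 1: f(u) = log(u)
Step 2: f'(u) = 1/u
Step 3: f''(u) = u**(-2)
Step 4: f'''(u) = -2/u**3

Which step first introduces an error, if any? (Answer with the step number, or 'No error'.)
Step 3

Step 3 is incorrect due to a sign flip.
The step shows: u**(-2)
The correct value should be: -1/u**2

Explanation: The sign of the whole expression was flipped: the term -1/u**2 was incorrectly written as u**(-2)
The later steps are derived from this incorrect expression, so the error originates in Step 3.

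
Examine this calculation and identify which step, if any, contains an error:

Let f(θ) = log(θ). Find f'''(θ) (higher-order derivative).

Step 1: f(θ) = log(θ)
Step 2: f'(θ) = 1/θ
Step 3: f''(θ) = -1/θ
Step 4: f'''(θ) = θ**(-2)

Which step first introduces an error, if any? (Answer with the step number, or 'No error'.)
Step 3

Step 3 is incorrect due to a wrong exponent.
The step shows: -1/θ
The correct value should be: -1/θ**2

Explanation: The exponent -2 on θ was incorrectly written as -1: the term -1/θ**2 was incorrectly written as -1/θ
The later steps are derived from this incorrect expression, so the error originates in Step 3.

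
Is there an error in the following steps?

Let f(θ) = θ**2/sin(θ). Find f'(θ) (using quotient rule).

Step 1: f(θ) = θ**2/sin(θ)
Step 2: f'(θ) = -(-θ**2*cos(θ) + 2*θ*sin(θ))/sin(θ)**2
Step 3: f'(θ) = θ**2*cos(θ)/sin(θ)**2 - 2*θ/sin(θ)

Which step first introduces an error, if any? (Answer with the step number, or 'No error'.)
Step 2

Step 2 is incorrect due to a sign flip.
The step shows: -(-θ**2*cos(θ) + 2*θ*sin(θ))/sin(θ)**2
The correct value should be: (-θ**2*cos(θ) + 2*θ*sin(θ))/sin(θ)**2

Explanation: The sign of the whole expression was flipped: the term (-θ**2*cos(θ) + 2*θ*sin(θ))/sin(θ)**2 was incorrectly written as -(-θ**2*cos(θ) + 2*θ*sin(θ))/sin(θ)**2
The later steps are derived from this incorrect expression, so the error originates in Step 2.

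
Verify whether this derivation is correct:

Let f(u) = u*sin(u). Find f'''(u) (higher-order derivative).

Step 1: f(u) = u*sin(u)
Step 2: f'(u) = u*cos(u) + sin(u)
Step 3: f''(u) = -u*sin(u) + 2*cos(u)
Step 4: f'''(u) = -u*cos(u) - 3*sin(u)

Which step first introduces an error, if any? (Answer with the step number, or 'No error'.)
No error

All steps in this derivation are correct.
The final answer f'''(u) = -u*cos(u) - 3*sin(u) is valid.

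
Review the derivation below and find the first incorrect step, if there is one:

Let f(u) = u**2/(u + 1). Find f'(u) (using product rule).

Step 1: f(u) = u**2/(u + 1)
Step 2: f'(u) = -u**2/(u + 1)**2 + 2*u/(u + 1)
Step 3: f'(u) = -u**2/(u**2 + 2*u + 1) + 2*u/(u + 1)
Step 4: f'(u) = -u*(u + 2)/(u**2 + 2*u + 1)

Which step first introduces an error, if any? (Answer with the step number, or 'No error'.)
Step 4

Step 4 is incorrect due to a sign flip.
The step shows: -u*(u + 2)/(u**2 + 2*u + 1)
The correct value should be: u*(u + 2)/(u**2 + 2*u + 1)

Explanation: The sign of the whole expression was flipped: the term u*(u + 2)/(u**2 + 2*u + 1) was incorrectly written as -u*(u + 2)/(u**2 + 2*u + 1)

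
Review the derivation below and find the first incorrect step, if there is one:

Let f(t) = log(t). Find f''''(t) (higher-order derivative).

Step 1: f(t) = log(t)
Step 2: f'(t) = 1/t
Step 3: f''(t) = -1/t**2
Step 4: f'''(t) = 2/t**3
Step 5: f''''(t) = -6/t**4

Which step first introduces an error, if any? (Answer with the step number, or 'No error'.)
No error

All steps in this derivation are correct.
The final answer f''''(t) = -6/t**4 is valid.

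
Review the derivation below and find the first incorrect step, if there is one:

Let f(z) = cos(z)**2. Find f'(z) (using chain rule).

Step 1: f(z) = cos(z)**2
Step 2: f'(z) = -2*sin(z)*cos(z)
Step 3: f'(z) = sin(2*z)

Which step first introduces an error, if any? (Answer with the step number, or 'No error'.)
Step 3

Step 3 is incorrect due to a sign flip.
The step shows: sin(2*z)
The correct value should be: -sin(2*z)

Explanation: The sign of the whole expression was flipped: the term -sin(2*z) was incorrectly written as sin(2*z)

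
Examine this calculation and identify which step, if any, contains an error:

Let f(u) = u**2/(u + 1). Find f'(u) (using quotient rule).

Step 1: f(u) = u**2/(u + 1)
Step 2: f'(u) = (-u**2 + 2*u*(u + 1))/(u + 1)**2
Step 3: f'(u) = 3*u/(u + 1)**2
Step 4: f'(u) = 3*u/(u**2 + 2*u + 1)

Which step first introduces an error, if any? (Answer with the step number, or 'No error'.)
Step 3

Step 3 is incorrect due to a wrong exponent.
The step shows: 3*u/(u + 1)**2
The correct value should be: (u**2 + 2*u)/(u + 1)**2

Explanation: The exponent 2 on u was incorrectly written as 1: the term (u**2 + 2*u)/(u + 1)**2 was incorrectly written as 3*u/(u + 1)**2
The later steps are derived from this incorrect expression, so the error originates in Step 3.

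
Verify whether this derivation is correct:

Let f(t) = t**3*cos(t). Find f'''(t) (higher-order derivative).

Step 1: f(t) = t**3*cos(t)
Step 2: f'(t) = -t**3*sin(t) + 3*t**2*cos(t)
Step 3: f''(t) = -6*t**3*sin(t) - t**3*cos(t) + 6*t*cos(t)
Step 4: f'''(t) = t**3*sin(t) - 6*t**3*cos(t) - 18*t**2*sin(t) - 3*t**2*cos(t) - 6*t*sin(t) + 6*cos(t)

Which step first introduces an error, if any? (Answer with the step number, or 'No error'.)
Step 3

Step 3 is incorrect due to a wrong exponent.
The step shows: -6*t**3*sin(t) - t**3*cos(t) + 6*t*cos(t)
The correct value should be: -t**3*cos(t) - 6*t**2*sin(t) + 6*t*cos(t)

Explanation: The exponent 2 on t was incorrectly written as 3: the term -6*t**2*sin(t) was incorrectly written as -6*t**3*sin(t)
The later steps are derived from this incorrect expression, so the error originates in Step 3.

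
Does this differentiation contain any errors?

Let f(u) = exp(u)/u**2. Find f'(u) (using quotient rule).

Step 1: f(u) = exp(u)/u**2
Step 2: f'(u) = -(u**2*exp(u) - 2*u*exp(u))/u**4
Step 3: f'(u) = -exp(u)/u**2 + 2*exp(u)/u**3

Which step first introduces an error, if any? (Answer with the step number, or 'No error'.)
Step 2

Step 2 is incorrect due to a sign flip.
The step shows: -(u**2*exp(u) - 2*u*exp(u))/u**4
The correct value should be: (u**2*exp(u) - 2*u*exp(u))/u**4

Explanation: The sign of the whole expression was flipped: the term (u**2*exp(u) - 2*u*exp(u))/u**4 was incorrectly written as -(u**2*exp(u) - 2*u*exp(u))/u**4
The later steps are derived from this incorrect expression, so the error originates in Step 2.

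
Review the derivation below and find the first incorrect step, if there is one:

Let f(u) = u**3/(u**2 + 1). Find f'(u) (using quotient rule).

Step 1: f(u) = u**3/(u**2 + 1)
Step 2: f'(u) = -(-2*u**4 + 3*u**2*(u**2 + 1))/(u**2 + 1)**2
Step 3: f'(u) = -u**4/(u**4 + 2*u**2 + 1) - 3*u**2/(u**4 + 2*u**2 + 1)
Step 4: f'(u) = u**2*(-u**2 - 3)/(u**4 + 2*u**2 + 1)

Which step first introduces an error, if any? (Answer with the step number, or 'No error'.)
Step 2

Step 2 is incorrect due to a sign flip.
The step shows: -(-2*u**4 + 3*u**2*(u**2 + 1))/(u**2 + 1)**2
The correct value should be: (-2*u**4 + 3*u**2*(u**2 + 1))/(u**2 + 1)**2

Explanation: The sign of the whole expression was flipped: the term (-2*u**4 + 3*u**2*(u**2 + 1))/(u**2 + 1)**2 was incorrectly written as -(-2*u**4 + 3*u**2*(u**2 + 1))/(u**2 + 1)**2
The later steps are derived from this incorrect expression, so the error originates in Step 2.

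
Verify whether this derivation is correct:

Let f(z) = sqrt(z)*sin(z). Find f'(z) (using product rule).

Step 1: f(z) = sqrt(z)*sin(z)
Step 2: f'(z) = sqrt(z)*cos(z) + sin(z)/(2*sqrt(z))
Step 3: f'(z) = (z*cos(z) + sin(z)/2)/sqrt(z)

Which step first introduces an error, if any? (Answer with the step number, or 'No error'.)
No error

All steps in this derivation are correct.
The final answer f'(z) = (z*cos(z) + sin(z)/2)/sqrt(z) is valid.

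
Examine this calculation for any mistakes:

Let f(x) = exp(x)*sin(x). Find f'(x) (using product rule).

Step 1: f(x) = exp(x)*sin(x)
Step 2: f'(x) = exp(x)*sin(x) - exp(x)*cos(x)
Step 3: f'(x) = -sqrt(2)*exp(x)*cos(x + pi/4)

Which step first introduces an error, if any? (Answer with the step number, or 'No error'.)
Step 2

Step 2 is incorrect due to a sign flip.
The step shows: exp(x)*sin(x) - exp(x)*cos(x)
The correct value should be: exp(x)*sin(x) + exp(x)*cos(x)

Explanation: The sign of one term was flipped: the term exp(x)*cos(x) was incorrectly written as -exp(x)*cos(x)
The later steps are derived from this incorrect expression, so the error originates in Step 2.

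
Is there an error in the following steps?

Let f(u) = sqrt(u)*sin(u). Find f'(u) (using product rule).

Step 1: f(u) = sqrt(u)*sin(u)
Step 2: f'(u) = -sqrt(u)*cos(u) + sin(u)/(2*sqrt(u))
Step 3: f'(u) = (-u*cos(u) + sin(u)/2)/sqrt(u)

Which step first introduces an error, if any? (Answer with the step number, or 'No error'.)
Step 2

Step 2 is incorrect due to a sign flip.
The step shows: -sqrt(u)*cos(u) + sin(u)/(2*sqrt(u))
The correct value should be: sqrt(u)*cos(u) + sin(u)/(2*sqrt(u))

Explanation: The sign of one term was flipped: the term sqrt(u)*cos(u) was incorrectly written as -sqrt(u)*cos(u)
The later steps are derived from this incorrect expression, so the error originates in Step 2.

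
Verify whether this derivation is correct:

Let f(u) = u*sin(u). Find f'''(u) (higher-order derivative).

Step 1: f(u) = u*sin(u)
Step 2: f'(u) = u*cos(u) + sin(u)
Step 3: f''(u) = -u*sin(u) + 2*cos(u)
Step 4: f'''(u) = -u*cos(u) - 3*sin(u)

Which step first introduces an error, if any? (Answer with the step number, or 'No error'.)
No error

All steps in this derivation are correct.
The final answer f'''(u) = -u*cos(u) - 3*sin(u) is valid.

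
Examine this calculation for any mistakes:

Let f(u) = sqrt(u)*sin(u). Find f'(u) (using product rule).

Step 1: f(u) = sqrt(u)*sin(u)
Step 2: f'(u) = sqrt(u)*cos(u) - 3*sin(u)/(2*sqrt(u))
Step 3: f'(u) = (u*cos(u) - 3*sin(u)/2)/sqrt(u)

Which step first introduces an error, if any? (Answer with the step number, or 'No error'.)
Step 2

Step 2 is incorrect due to a wrong coefficient.
The step shows: sqrt(u)*cos(u) - 3*sin(u)/(2*sqrt(u))
The correct value should be: sqrt(u)*cos(u) + sin(u)/(2*sqrt(u))

Explanation: The coefficient 1/2 was incorrectly written as -3/2: the term sin(u)/(2*sqrt(u)) was incorrectly written as -3*sin(u)/(2*sqrt(u))
The later steps are derived from this incorrect expression, so the error originates in Step 2.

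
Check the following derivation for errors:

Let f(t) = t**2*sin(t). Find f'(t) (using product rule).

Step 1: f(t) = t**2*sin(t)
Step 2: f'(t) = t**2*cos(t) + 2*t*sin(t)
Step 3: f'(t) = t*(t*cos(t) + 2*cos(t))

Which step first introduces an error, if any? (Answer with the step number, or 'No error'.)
Step 3

Step 3 is incorrect due to a wrong trig function.
The step shows: t*(t*cos(t) + 2*cos(t))
The correct value should be: t*(t*cos(t) + 2*sin(t))

Explanation: sin(t) was incorrectly written as cos(t): the term t*(t*cos(t) + 2*sin(t)) was incorrectly written as t*(t*cos(t) + 2*cos(t))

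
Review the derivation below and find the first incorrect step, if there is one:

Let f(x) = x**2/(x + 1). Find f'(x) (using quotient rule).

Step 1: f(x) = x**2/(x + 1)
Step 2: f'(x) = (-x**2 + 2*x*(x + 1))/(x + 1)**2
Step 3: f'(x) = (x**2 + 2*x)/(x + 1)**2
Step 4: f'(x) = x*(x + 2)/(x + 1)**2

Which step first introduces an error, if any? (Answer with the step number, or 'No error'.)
No error

All steps in this derivation are correct.
The final answer f'(x) = x*(x + 2)/(x + 1)**2 is valid.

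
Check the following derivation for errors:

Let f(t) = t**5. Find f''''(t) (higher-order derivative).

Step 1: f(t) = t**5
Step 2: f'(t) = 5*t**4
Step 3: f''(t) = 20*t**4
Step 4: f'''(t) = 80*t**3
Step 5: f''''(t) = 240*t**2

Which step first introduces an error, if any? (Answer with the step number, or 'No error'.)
Step 3

Step 3 is incorrect due to a wrong exponent.
The step shows: 20*t**4
The correct value should be: 20*t**3

Explanation: The exponent 3 on t was incorrectly written as 4: the term 20*t**3 was incorrectly written as 20*t**4
The later steps are derived from this incorrect expression, so the error originates in Step 3.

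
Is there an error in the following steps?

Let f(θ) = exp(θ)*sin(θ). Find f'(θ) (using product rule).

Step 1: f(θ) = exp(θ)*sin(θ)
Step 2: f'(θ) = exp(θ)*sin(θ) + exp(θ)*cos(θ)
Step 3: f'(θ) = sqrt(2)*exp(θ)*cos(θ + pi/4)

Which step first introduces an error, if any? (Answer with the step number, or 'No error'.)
Step 3

Step 3 is incorrect due to a wrong trig function.
The step shows: sqrt(2)*exp(θ)*cos(θ + pi/4)
The correct value should be: sqrt(2)*exp(θ)*sin(θ + pi/4)

Explanation: sin(θ + pi/4) was incorrectly written as cos(θ + pi/4): the term sqrt(2)*exp(θ)*sin(θ + pi/4) was incorrectly written as sqrt(2)*exp(θ)*cos(θ + pi/4)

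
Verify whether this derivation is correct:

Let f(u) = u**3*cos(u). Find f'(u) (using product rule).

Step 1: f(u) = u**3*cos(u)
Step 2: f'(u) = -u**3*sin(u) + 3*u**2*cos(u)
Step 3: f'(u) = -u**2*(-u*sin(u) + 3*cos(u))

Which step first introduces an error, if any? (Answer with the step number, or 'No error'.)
Step 3

Step 3 is incorrect due to a sign flip.
The step shows: -u**2*(-u*sin(u) + 3*cos(u))
The correct value should be: u**2*(-u*sin(u) + 3*cos(u))

Explanation: The sign of the whole expression was flipped: the term u**2*(-u*sin(u) + 3*cos(u)) was incorrectly written as -u**2*(-u*sin(u) + 3*cos(u))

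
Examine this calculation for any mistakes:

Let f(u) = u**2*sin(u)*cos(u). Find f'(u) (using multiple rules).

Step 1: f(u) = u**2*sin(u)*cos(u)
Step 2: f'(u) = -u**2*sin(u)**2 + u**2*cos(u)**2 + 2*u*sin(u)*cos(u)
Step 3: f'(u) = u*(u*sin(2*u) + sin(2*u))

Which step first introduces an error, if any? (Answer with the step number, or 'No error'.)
Step 3

Step 3 is incorrect due to a wrong trig function.
The step shows: u*(u*sin(2*u) + sin(2*u))
The correct value should be: u*(u*cos(2*u) + sin(2*u))

Explanation: cos(2*u) was incorrectly written as sin(2*u): the term u*(u*cos(2*u) + sin(2*u)) was incorrectly written as u*(u*sin(2*u) + sin(2*u))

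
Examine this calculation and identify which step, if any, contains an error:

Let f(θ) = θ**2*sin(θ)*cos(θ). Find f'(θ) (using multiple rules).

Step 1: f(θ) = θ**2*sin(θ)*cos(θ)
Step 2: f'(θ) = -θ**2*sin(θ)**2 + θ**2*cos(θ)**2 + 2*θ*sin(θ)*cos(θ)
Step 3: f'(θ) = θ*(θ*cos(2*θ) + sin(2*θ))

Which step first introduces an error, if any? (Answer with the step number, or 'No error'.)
No error

All steps in this derivation are correct.
The final answer f'(θ) = θ*(θ*cos(2*θ) + sin(2*θ)) is valid.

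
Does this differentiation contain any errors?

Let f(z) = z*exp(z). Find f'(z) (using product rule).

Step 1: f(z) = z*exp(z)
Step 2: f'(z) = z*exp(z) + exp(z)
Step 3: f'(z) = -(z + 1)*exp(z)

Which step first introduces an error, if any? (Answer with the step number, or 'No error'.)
Step 3

Step 3 is incorrect due to a sign flip.
The step shows: -(z + 1)*exp(z)
The correct value should be: (z + 1)*exp(z)

Explanation: The sign of the whole expression was flipped: the term (z + 1)*exp(z) was incorrectly written as -(z + 1)*exp(z)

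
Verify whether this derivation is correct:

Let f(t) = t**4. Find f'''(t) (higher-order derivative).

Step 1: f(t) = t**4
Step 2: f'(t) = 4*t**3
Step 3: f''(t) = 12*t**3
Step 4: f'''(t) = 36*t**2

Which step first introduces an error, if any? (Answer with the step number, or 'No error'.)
Step 3

Step 3 is incorrect due to a wrong exponent.
The step shows: 12*t**3
The correct value should be: 12*t**2

Explanation: The exponent 2 on t was incorrectly written as 3: the term 12*t**2 was incorrectly written as 12*t**3
The later steps are derived from this incorrect expression, so the error originates in Step 3.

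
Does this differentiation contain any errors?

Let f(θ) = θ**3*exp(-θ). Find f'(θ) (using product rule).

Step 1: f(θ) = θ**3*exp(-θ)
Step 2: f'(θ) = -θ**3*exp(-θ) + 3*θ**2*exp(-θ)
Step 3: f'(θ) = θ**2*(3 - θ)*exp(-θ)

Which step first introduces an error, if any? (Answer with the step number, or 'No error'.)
No error

All steps in this derivation are correct.
The final answer f'(θ) = θ**2*(3 - θ)*exp(-θ) is valid.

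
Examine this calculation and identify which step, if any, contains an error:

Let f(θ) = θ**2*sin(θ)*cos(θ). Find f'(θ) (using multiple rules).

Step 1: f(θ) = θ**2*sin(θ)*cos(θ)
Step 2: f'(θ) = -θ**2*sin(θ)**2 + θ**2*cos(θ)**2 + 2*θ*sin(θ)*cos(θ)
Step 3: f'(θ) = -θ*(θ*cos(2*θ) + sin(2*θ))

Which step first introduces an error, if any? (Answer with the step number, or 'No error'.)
Step 3

Step 3 is incorrect due to a sign flip.
The step shows: -θ*(θ*cos(2*θ) + sin(2*θ))
The correct value should be: θ*(θ*cos(2*θ) + sin(2*θ))

Explanation: The sign of the whole expression was flipped: the term θ*(θ*cos(2*θ) + sin(2*θ)) was incorrectly written as -θ*(θ*cos(2*θ) + sin(2*θ))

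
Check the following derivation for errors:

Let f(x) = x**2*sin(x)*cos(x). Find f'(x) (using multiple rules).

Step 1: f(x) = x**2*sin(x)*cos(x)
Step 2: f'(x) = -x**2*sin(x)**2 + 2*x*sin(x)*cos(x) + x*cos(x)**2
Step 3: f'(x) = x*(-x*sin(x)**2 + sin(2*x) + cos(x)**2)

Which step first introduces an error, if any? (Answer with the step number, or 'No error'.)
Step 2

Step 2 is incorrect due to a wrong exponent.
The step shows: -x**2*sin(x)**2 + 2*x*sin(x)*cos(x) + x*cos(x)**2
The correct value should be: -x**2*sin(x)**2 + x**2*cos(x)**2 + 2*x*sin(x)*cos(x)

Explanation: The exponent 2 on x was incorrectly written as 1: the term x**2*cos(x)**2 was incorrectly written as x*cos(x)**2
The later steps are derived from this incorrect expression, so the error originates in Step 2.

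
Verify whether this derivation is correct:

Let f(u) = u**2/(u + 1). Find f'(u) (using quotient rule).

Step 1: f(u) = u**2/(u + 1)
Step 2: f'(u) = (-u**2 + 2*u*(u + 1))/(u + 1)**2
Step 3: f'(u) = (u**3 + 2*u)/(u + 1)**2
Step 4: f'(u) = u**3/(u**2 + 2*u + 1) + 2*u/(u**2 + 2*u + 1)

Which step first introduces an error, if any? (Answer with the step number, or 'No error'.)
Step 3

Step 3 is incorrect due to a wrong exponent.
The step shows: (u**3 + 2*u)/(u + 1)**2
The correct value should be: (u**2 + 2*u)/(u + 1)**2

Explanation: The exponent 2 on u was incorrectly written as 3: the term (u**2 + 2*u)/(u + 1)**2 was incorrectly written as (u**3 + 2*u)/(u + 1)**2
The later steps are derived from this incorrect expression, so the error originates in Step 3.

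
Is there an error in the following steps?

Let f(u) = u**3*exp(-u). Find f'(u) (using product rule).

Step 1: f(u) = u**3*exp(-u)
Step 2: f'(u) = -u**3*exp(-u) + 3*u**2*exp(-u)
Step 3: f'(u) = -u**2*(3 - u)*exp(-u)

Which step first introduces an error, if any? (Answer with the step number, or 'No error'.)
Step 3

Step 3 is incorrect due to a sign flip.
The step shows: -u**2*(3 - u)*exp(-u)
The correct value should be: u**2*(3 - u)*exp(-u)

Explanation: The sign of the whole expression was flipped: the term u**2*(3 - u)*exp(-u) was incorrectly written as -u**2*(3 - u)*exp(-u)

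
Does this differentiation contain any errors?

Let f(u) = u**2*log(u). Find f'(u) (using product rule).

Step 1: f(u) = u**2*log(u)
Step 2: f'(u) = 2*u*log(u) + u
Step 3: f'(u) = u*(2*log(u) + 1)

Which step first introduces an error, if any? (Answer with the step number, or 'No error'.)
No error

All steps in this derivation are correct.
The final answer f'(u) = u*(2*log(u) + 1) is valid.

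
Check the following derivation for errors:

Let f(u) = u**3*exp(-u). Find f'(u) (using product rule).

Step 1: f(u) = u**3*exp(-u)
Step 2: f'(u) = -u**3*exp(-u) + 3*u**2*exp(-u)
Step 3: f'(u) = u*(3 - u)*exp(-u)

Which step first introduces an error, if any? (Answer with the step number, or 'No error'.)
Step 3

Step 3 is incorrect due to a wrong exponent.
The step shows: u*(3 - u)*exp(-u)
The correct value should be: u**2*(3 - u)*exp(-u)

Explanation: The exponent 2 on u was incorrectly written as 1: the term u**2*(3 - u)*exp(-u) was incorrectly written as u*(3 - u)*exp(-u)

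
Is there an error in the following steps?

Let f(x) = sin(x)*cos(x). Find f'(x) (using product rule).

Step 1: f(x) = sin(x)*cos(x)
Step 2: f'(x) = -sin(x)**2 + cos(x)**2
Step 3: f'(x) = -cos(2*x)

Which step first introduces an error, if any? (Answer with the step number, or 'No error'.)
Step 3

Step 3 is incorrect due to a sign flip.
The step shows: -cos(2*x)
The correct value should be: cos(2*x)

Explanation: The sign of the whole expression was flipped: the term cos(2*x) was incorrectly written as -cos(2*x)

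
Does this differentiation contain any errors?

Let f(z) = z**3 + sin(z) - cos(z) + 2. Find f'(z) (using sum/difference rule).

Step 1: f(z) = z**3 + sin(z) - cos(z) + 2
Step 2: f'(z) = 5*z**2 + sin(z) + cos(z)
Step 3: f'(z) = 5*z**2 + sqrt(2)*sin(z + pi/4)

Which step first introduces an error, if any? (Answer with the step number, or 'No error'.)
Step 2

Step 2 is incorrect due to a wrong coefficient.
The step shows: 5*z**2 + sin(z) + cos(z)
The correct value should be: 3*z**2 + sin(z) + cos(z)

Explanation: The coefficient 3 was incorrectly written as 5: the term 3*z**2 was incorrectly written as 5*z**2
The later steps are derived from this incorrect expression, so the error originates in Step 2.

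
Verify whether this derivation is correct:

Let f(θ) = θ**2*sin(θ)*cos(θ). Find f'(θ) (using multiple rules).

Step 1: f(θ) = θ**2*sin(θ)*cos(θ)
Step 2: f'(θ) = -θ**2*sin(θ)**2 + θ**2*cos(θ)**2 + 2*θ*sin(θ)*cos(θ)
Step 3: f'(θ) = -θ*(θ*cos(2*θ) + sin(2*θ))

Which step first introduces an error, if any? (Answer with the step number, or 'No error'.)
Step 3

Step 3 is incorrect due to a sign flip.
The step shows: -θ*(θ*cos(2*θ) + sin(2*θ))
The correct value should be: θ*(θ*cos(2*θ) + sin(2*θ))

Explanation: The sign of the whole expression was flipped: the term θ*(θ*cos(2*θ) + sin(2*θ)) was incorrectly written as -θ*(θ*cos(2*θ) + sin(2*θ))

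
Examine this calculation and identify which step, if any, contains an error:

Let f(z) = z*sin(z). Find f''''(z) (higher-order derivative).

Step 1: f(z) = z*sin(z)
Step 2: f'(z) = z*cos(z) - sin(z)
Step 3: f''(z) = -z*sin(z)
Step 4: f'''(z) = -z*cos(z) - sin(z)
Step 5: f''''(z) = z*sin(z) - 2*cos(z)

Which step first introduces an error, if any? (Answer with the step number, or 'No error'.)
Step 2

Step 2 is incorrect due to a sign flip.
The step shows: z*cos(z) - sin(z)
The correct value should be: z*cos(z) + sin(z)

Explanation: The sign of one term was flipped: the term sin(z) was incorrectly written as -sin(z)
The later steps are derived from this incorrect expression, so the error originates in Step 2.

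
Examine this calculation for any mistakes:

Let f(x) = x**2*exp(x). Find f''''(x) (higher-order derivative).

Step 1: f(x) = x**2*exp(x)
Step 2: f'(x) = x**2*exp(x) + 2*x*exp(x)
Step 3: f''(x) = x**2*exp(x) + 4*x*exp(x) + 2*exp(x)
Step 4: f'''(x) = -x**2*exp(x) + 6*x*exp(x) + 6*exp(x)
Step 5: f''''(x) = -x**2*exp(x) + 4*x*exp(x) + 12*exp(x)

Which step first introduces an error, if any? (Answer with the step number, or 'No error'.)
Step 4

Step 4 is incorrect due to a sign flip.
The step shows: -x**2*exp(x) + 6*x*exp(x) + 6*exp(x)
The correct value should be: x**2*exp(x) + 6*x*exp(x) + 6*exp(x)

Explanation: The sign of one term was flipped: the term x**2*exp(x) was incorrectly written as -x**2*exp(x)
The later steps are derived from this incorrect expression, so the error originates in Step 4.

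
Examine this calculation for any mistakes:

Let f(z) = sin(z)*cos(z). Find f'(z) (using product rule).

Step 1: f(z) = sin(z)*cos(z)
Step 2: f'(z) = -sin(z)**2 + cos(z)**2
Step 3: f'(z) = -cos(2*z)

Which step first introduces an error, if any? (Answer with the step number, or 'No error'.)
Step 3

Step 3 is incorrect due to a sign flip.
The step shows: -cos(2*z)
The correct value should be: cos(2*z)

Explanation: The sign of the whole expression was flipped: the term cos(2*z) was incorrectly written as -cos(2*z)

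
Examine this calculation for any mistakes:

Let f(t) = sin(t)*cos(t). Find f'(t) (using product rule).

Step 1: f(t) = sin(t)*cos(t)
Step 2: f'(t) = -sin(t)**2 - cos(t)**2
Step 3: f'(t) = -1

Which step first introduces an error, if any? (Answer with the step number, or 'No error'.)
Step 2

Step 2 is incorrect due to a sign flip.
The step shows: -sin(t)**2 - cos(t)**2
The correct value should be: -sin(t)**2 + cos(t)**2

Explanation: The sign of one term was flipped: the term cos(t)**2 was incorrectly written as -cos(t)**2
The later steps are derived from this incorrect expression, so the error originates in Step 2.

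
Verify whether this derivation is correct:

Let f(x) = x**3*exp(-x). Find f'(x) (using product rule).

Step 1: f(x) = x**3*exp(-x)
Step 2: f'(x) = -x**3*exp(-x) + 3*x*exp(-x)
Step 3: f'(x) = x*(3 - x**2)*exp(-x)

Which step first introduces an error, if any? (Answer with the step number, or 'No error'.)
Step 2

Step 2 is incorrect due to a wrong exponent.
The step shows: -x**3*exp(-x) + 3*x*exp(-x)
The correct value should be: -x**3*exp(-x) + 3*x**2*exp(-x)

Explanation: The exponent 2 on x was incorrectly written as 1: the term 3*x**2*exp(-x) was incorrectly written as 3*x*exp(-x)
The later steps are derived from this incorrect expression, so the error originates in Step 2.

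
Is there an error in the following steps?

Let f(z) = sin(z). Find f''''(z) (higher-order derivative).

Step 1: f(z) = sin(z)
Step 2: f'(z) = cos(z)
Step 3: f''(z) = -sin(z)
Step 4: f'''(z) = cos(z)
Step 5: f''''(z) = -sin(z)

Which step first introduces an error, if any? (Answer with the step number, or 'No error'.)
Step 4

Step 4 is incorrect due to a sign flip.
The step shows: cos(z)
The correct value should be: -cos(z)

Explanation: The sign of the whole expression was flipped: the term -cos(z) was incorrectly written as cos(z)
The later steps are derived from this incorrect expression, so the error originates in Step 4.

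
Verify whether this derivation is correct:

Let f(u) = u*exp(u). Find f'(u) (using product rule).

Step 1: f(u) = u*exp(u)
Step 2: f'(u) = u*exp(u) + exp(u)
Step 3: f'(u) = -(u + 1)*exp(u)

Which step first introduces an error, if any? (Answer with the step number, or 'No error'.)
Step 3

Step 3 is incorrect due to a sign flip.
The step shows: -(u + 1)*exp(u)
The correct value should be: (u + 1)*exp(u)

Explanation: The sign of the whole expression was flipped: the term (u + 1)*exp(u) was incorrectly written as -(u + 1)*exp(u)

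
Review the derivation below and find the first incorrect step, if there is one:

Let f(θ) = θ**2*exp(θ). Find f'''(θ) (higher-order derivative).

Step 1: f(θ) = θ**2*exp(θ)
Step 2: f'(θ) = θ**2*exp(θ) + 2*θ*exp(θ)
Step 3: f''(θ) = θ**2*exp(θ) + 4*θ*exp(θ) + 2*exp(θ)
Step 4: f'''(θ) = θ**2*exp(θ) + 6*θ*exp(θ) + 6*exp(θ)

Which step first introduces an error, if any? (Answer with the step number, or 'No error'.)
No error

All steps in this derivation are correct.
The final answer f'''(θ) = θ**2*exp(θ) + 6*θ*exp(θ) + 6*exp(θ) is valid.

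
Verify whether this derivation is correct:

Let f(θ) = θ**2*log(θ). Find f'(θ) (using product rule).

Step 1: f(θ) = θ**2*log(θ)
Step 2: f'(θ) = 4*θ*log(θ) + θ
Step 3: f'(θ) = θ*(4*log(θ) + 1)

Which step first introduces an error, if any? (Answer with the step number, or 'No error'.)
Step 2

Step 2 is incorrect due to a wrong coefficient.
The step shows: 4*θ*log(θ) + θ
The correct value should be: 2*θ*log(θ) + θ

Explanation: The coefficient 2 was incorrectly written as 4: the term 2*θ*log(θ) was incorrectly written as 4*θ*log(θ)
The later steps are derived from this incorrect expression, so the error originates in Step 2.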